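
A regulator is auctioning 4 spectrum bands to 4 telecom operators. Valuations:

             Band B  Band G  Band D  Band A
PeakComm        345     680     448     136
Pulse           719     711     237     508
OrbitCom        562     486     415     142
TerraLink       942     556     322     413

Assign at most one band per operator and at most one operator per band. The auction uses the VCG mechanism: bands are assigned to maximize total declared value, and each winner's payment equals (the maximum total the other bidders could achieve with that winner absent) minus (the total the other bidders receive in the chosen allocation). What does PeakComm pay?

PeakComm pays $203M.

Efficient allocation: PeakComm→Band G ($680M), Pulse→Band A ($508M), OrbitCom→Band D ($415M), TerraLink→Band B ($942M); total welfare W = $2545M.
PeakComm receives Band G at value $680M, so the others get W − 680 = $1865M.
Without PeakComm: best allocation of the remaining 3 bidders over all 4 bands is Pulse→Band G ($711M), OrbitCom→Band D ($415M), TerraLink→Band B ($942M), total $2068M.
VCG payment = (others' best without PeakComm) − (others' welfare with PeakComm) = 2068 − 1865 = $203M.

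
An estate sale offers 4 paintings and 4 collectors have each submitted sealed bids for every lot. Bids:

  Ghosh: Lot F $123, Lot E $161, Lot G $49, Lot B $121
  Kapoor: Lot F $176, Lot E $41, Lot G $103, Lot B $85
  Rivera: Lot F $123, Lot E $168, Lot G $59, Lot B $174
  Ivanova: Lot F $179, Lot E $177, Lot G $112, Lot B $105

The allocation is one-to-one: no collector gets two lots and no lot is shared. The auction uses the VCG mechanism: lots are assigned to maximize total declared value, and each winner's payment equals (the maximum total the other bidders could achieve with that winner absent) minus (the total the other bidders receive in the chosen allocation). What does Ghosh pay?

Ghosh pays $65.

Efficient allocation: Ghosh→Lot E ($161), Kapoor→Lot F ($176), Rivera→Lot B ($174), Ivanova→Lot G ($112); total welfare W = $623.
Ghosh receives Lot E at value $161, so the others get W − 161 = $462.
Without Ghosh: best allocation of the remaining 3 bidders over all 4 lots is Kapoor→Lot F ($176), Rivera→Lot B ($174), Ivanova→Lot E ($177), total $527.
VCG payment = (others' best without Ghosh) − (others' welfare with Ghosh) = 527 − 462 = $65.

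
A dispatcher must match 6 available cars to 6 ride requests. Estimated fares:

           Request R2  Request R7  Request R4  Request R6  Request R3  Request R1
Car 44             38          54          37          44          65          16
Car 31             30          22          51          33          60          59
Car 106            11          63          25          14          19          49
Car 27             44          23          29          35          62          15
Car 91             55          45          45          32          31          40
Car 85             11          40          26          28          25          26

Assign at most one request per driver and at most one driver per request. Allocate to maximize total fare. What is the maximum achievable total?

Maximum total: $309

This is a one-to-one assignment (maximum-weight bipartite matching).
Optimal: Car 44→Request R6 ($44), Car 31→Request R1 ($59), Car 106→Request R7 ($63), Car 27→Request R3 ($62), Car 91→Request R2 ($55), Car 85→Request R4 ($26) — total 44+59+63+62+55+26 = $309.
Column-greedy (each request in turn goes to its best remaining driver) gives $301, worse by 8.
Checked against all permutations: $309 is optimal.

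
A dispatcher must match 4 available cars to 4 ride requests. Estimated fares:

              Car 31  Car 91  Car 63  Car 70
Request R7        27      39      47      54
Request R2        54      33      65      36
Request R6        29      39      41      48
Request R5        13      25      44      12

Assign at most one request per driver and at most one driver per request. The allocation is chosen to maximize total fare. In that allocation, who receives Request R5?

This is the linear assignment problem.
Optimal: Car 31→Request R2 ($54), Car 91→Request R6 ($39), Car 63→Request R5 ($44), Car 70→Request R7 ($54) — total 54+39+44+54 = $191.
Next-best assignment: Car 31→Request R2, Car 91→Request R7, Car 63→Request R5, Car 70→Request R6 = $185.
Swapping Car 63↔Car 70 (Car 63→Request R7 $47, Car 70→Request R5 $12) loses 39.
Car 63's own top request is Request R2 ($65), but forcing Car 63→Request R2 and reassigning the rest optimally gives only $173 — worse by 18.

Car 63 receives Request R5.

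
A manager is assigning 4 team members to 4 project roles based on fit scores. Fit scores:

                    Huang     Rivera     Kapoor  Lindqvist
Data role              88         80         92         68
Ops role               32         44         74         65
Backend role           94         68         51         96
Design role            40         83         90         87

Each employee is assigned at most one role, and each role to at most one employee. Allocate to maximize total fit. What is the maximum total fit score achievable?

Maximum total: 341 pts

This is the linear assignment problem.
Optimal: Huang→Data role (88 pts), Rivera→Design role (83 pts), Kapoor→Ops role (74 pts), Lindqvist→Backend role (96 pts) — total 88+83+74+96 = 341 pts.
Column-greedy (each role in turn goes to its best remaining employee) gives 334 pts, worse by 7.
Swapping Huang↔Lindqvist (Huang→Backend role 94 pts, Lindqvist→Data role 68 pts) loses 22.
No other one-to-one assignment exceeds 341 pts.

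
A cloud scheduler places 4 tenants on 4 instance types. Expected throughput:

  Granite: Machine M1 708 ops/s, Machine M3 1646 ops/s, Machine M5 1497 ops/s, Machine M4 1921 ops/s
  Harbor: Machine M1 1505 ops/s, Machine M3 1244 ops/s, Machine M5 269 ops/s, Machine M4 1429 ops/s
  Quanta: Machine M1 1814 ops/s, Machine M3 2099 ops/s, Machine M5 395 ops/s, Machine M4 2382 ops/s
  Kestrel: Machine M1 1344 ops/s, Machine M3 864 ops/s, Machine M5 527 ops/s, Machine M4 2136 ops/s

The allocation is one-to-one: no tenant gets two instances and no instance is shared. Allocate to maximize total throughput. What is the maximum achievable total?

Optimal: Granite→Machine M5 (1497 ops/s), Harbor→Machine M1 (1505 ops/s), Quanta→Machine M3 (2099 ops/s), Kestrel→Machine M4 (2136 ops/s) — total 1497+1505+2099+2136 = 7237 ops/s.
Column-greedy (each instance in turn goes to its best remaining tenant) gives 5416 ops/s, worse by 1821.

Max total: 7237 ops/s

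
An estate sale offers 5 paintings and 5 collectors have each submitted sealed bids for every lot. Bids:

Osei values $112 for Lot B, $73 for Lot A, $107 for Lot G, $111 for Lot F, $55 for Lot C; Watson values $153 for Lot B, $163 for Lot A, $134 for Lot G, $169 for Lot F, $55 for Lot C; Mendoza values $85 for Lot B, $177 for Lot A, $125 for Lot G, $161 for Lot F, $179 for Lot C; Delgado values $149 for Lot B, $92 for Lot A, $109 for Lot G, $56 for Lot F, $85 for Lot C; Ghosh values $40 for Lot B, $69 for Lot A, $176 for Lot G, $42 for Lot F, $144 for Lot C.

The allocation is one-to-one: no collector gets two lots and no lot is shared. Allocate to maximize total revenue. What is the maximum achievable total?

Max total: $778

Optimal: Osei→Lot F ($111), Watson→Lot A ($163), Mendoza→Lot C ($179), Delgado→Lot B ($149), Ghosh→Lot G ($176) — total 111+163+179+149+176 = $778.
Column-greedy (each lot in turn goes to its best remaining collector) gives $702, worse by 76.
No other one-to-one assignment exceeds $778.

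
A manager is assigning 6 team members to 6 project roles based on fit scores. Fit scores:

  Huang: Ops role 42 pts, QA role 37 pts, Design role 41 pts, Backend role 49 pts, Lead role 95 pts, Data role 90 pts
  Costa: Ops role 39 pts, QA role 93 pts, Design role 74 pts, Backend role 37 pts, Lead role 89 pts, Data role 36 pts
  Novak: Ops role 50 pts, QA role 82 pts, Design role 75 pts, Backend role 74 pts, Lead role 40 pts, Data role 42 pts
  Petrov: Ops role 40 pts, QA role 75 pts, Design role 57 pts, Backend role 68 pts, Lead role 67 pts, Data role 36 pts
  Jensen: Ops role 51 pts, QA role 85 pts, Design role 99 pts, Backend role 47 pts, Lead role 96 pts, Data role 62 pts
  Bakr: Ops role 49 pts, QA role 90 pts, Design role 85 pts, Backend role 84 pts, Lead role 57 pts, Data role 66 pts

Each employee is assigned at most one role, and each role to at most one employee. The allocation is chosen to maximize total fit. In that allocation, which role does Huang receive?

Huang receives Data role.

This is a one-to-one assignment (maximum-weight bipartite matching).
Optimal: Huang→Data role (90 pts), Costa→Lead role (89 pts), Novak→Ops role (50 pts), Petrov→QA role (75 pts), Jensen→Design role (99 pts), Bakr→Backend role (84 pts) — total 90+89+50+75+99+84 = 487 pts.
Max-entry greedy (repeatedly take the single best remaining cell) gives 457 pts, worse by 30.
Next-best assignment: Huang→Data role, Costa→Lead role, Novak→Ops role, Petrov→Backend role, Jensen→Design role, Bakr→QA role = 486 pts.
Checked against all permutations: 487 pts is optimal.
Huang's own top role is Lead role (95 pts), but forcing Huang→Lead role and reassigning the rest optimally gives only 471 pts — worse by 16.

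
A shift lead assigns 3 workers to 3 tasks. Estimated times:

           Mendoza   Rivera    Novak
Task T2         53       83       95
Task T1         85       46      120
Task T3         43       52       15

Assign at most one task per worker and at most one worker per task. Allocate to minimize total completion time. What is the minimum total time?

Minimum total: 114 min

Optimal: Mendoza→Task T2 (53 min), Rivera→Task T1 (46 min), Novak→Task T3 (15 min) — total 53+46+15 = 114 min.
Row-greedy (each worker in turn takes its cheapest remaining task) gives 184 min, worse by 70.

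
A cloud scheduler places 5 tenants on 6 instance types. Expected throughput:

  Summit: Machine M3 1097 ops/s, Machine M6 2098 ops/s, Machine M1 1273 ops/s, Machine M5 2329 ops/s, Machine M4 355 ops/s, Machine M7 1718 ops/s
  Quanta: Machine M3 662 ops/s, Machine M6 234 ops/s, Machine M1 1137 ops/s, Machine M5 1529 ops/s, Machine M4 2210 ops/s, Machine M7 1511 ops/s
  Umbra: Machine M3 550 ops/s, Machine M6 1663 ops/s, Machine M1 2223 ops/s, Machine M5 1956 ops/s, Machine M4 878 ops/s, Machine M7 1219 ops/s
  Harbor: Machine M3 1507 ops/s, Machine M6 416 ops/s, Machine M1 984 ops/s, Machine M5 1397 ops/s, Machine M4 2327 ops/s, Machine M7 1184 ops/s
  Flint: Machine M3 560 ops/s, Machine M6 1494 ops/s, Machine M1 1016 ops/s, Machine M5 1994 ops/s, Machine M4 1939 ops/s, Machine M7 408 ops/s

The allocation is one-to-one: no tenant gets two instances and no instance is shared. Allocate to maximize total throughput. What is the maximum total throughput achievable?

Maximum total: 10153 ops/s

This is the linear assignment problem.
Optimal: Summit→Machine M6 (2098 ops/s), Quanta→Machine M7 (1511 ops/s), Umbra→Machine M1 (2223 ops/s), Harbor→Machine M4 (2327 ops/s), Flint→Machine M5 (1994 ops/s) — total 2098+1511+2223+2327+1994 = 10153 ops/s.
Row-greedy (each tenant in turn takes its best remaining instance) gives 9763 ops/s, worse by 390.
Next-best assignment: Summit→Machine M6, Quanta→Machine M4, Umbra→Machine M1, Harbor→Machine M3, Flint→Machine M5 = 10032 ops/s.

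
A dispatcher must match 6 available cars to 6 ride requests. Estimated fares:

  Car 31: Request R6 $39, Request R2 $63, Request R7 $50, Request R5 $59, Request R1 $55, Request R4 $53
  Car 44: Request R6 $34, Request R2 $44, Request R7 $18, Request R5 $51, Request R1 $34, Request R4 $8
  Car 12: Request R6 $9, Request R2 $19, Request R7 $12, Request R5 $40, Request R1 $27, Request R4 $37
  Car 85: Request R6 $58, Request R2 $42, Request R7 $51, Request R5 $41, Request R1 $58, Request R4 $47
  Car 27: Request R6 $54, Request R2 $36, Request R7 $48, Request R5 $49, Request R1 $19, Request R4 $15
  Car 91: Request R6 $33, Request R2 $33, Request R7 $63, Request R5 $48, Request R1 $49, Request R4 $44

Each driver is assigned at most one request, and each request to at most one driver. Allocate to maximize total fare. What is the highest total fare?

Maximum total: $326

Optimal: Car 31→Request R2 ($63), Car 44→Request R5 ($51), Car 12→Request R4 ($37), Car 85→Request R1 ($58), Car 27→Request R6 ($54), Car 91→Request R7 ($63) — total 63+51+37+58+54+63 = $326.
Column-greedy (each request in turn goes to its best remaining driver) gives $277, worse by 49.
Swapping Car 91↔Car 31 (Car 91→Request R2 $33, Car 31→Request R7 $50) loses 43.
Checked against all permutations: $326 is optimal.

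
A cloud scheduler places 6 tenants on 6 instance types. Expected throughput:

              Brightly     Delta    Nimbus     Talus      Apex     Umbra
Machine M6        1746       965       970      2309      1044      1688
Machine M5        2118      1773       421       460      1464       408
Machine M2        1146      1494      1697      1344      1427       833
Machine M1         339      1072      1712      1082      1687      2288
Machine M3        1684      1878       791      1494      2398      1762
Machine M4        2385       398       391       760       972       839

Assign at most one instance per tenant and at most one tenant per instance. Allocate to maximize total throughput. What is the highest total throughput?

Optimal: Brightly→Machine M4 (2385 ops/s), Delta→Machine M5 (1773 ops/s), Nimbus→Machine M2 (1697 ops/s), Talus→Machine M6 (2309 ops/s), Apex→Machine M3 (2398 ops/s), Umbra→Machine M1 (2288 ops/s) — total 2385+1773+1697+2309+2398+2288 = 12850 ops/s.
Row-greedy (each tenant in turn takes its best remaining instance) gives 10581 ops/s, worse by 2269.
Swapping Brightly↔Delta (Brightly→Machine M5 2118 ops/s, Delta→Machine M4 398 ops/s) loses 1642.
Every other assignment is strictly worse.

Max total: 12850 ops/s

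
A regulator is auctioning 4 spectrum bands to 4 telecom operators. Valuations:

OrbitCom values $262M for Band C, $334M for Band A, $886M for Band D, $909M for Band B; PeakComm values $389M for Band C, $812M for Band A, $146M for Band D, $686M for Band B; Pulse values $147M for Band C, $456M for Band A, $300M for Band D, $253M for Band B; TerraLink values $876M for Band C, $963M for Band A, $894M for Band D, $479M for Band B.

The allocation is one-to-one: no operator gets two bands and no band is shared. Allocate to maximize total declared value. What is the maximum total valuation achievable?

Max total: $2904M

This is a one-to-one assignment (maximum-weight bipartite matching).
Optimal: OrbitCom→Band D ($886M), PeakComm→Band B ($686M), Pulse→Band A ($456M), TerraLink→Band C ($876M) — total 886+686+456+876 = $2904M.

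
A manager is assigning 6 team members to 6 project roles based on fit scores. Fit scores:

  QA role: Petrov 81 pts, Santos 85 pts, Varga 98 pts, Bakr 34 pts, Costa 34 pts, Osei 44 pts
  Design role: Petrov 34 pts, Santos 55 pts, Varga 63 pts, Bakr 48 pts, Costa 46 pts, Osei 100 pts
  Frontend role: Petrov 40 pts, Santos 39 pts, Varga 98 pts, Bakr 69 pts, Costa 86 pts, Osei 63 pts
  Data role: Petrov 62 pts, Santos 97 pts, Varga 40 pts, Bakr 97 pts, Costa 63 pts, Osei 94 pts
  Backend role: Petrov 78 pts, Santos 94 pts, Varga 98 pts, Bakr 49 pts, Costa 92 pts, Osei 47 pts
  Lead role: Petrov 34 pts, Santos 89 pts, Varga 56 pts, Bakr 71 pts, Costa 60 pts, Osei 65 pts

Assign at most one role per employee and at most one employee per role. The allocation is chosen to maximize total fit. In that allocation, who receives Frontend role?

Optimal: Petrov→QA role (81 pts), Santos→Lead role (89 pts), Varga→Frontend role (98 pts), Bakr→Data role (97 pts), Costa→Backend role (92 pts), Osei→Design role (100 pts) — total 81+89+98+97+92+100 = 557 pts.
Column-greedy (each role in turn goes to its best remaining employee) gives 530 pts, worse by 27.
Varga's own top role is QA role (98 pts), but forcing Varga→QA role and reassigning the rest optimally gives only 548 pts — worse by 9.

Varga receives Frontend role.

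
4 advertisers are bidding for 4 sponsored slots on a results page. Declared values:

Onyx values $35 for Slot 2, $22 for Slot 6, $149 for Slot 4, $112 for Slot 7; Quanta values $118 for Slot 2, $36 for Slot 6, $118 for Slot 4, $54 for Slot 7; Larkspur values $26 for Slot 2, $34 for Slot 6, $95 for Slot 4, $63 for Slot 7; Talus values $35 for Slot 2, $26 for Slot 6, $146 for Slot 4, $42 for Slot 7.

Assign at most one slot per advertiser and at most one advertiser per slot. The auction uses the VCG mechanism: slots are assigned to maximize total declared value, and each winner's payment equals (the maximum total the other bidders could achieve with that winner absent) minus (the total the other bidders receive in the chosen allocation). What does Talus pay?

Efficient allocation: Onyx→Slot 7 ($112), Quanta→Slot 2 ($118), Larkspur→Slot 6 ($34), Talus→Slot 4 ($146); total welfare W = $410.
Talus receives Slot 4 at value $146, so the others get W − 146 = $264.
Without Talus: best allocation of the remaining 3 bidders over all 4 slots is Onyx→Slot 4 ($149), Quanta→Slot 2 ($118), Larkspur→Slot 7 ($63), total $330.
VCG payment = (others' best without Talus) − (others' welfare with Talus) = 330 − 264 = $66.

Talus pays $66.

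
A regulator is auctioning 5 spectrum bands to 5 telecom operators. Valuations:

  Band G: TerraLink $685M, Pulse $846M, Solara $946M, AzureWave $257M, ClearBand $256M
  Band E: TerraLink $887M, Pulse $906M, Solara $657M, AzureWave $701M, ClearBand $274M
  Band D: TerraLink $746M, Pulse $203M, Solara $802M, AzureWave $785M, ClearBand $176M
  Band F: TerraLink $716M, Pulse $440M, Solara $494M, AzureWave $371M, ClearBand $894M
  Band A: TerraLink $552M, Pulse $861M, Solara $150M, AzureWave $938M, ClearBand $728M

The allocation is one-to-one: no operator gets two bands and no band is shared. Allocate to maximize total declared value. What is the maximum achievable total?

Maximum total: $4430M

Optimal: TerraLink→Band D ($746M), Pulse→Band E ($906M), Solara→Band G ($946M), AzureWave→Band A ($938M), ClearBand→Band F ($894M) — total 746+906+946+938+894 = $4430M.
Row-greedy (each operator in turn takes its best remaining band) gives $4373M, worse by 57.
Next-best assignment: TerraLink→Band E, Pulse→Band A, Solara→Band G, AzureWave→Band D, ClearBand→Band F = $4373M.
Swapping ClearBand↔Pulse (ClearBand→Band E $274M, Pulse→Band F $440M) loses 1086.
Checked against all permutations: $4430M is optimal.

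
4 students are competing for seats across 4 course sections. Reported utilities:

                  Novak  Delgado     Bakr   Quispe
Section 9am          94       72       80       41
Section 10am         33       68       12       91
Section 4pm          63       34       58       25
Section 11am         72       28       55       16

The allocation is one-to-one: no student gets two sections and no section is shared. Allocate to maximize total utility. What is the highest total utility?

Max total: 293 points

This is the linear assignment problem.
Optimal: Novak→Section 11am (72 points), Delgado→Section 9am (72 points), Bakr→Section 4pm (58 points), Quispe→Section 10am (91 points) — total 72+72+58+91 = 293 points.
Row-greedy (each student in turn takes its best remaining section) gives 236 points, worse by 57.
Swapping Quispe↔Novak (Quispe→Section 11am 16 points, Novak→Section 10am 33 points) loses 114.
No other one-to-one assignment exceeds 293 points.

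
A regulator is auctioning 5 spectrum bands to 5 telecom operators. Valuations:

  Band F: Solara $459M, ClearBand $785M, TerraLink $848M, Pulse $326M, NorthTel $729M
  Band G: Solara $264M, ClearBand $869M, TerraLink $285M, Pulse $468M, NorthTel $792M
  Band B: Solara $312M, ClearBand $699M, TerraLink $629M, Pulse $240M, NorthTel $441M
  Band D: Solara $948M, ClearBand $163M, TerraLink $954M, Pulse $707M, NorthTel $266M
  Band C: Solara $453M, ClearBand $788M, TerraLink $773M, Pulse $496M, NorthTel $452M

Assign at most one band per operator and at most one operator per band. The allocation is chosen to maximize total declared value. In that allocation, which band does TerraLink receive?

Optimal: Solara→Band D ($948M), ClearBand→Band B ($699M), TerraLink→Band F ($848M), Pulse→Band C ($496M), NorthTel→Band G ($792M) — total 948+699+848+496+792 = $3783M.
Column-greedy (each band in turn goes to its best remaining operator) gives $3602M, worse by 181.
TerraLink's own top band is Band D ($954M), but forcing TerraLink→Band D and reassigning the rest optimally gives only $3400M — worse by 383.

TerraLink receives Band F.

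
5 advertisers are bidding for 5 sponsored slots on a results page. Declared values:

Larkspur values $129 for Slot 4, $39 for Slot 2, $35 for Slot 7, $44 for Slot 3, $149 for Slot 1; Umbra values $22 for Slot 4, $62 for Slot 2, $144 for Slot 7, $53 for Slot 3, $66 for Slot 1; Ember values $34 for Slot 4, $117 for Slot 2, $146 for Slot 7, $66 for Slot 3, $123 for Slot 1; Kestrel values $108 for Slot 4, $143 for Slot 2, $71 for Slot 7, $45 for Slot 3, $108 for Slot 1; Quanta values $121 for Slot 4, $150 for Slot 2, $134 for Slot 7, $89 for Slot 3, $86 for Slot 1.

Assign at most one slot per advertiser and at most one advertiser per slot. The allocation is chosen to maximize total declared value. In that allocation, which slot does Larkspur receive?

Optimal: Larkspur→Slot 4 ($129), Umbra→Slot 7 ($144), Ember→Slot 1 ($123), Kestrel→Slot 2 ($143), Quanta→Slot 3 ($89) — total 129+144+123+143+89 = $628.
Checked against all permutations: $628 is optimal.
Larkspur's own top slot is Slot 1 ($149), but forcing Larkspur→Slot 1 and reassigning the rest optimally gives only $623 — worse by 5.

Larkspur receives Slot 4.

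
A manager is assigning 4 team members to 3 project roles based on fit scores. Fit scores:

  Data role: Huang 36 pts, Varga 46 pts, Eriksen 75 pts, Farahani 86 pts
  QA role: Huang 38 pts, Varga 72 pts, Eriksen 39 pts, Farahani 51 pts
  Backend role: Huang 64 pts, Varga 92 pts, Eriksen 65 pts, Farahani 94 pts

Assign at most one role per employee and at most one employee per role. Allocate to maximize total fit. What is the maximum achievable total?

Maximum total: 241 pts

Optimal: Eriksen→Data role (75 pts), Varga→QA role (72 pts), Farahani→Backend role (94 pts) — total 75+72+94 = 241 pts.
Next-best assignment: Farahani→Data role, Varga→QA role, Eriksen→Backend role = 223 pts.
Swapping Eriksen↔Farahani (Eriksen→Backend role 65 pts, Farahani→Data role 86 pts) loses 18.
No other one-to-one assignment exceeds 241 pts.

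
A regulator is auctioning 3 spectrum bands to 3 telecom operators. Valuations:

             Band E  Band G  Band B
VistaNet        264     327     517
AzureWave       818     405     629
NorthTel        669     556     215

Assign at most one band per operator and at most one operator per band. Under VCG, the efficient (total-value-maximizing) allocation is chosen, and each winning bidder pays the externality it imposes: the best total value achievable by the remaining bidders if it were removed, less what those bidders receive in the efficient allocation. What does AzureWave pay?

Efficient allocation: VistaNet→Band B ($517M), AzureWave→Band E ($818M), NorthTel→Band G ($556M); total welfare W = $1891M.
AzureWave receives Band E at value $818M, so the others get W − 818 = $1073M.
Without AzureWave: best allocation of the remaining 2 bidders over all 3 bands is VistaNet→Band B ($517M), NorthTel→Band E ($669M), total $1186M.
VCG payment = (others' best without AzureWave) − (others' welfare with AzureWave) = 1186 − 1073 = $113M.

AzureWave pays $113M.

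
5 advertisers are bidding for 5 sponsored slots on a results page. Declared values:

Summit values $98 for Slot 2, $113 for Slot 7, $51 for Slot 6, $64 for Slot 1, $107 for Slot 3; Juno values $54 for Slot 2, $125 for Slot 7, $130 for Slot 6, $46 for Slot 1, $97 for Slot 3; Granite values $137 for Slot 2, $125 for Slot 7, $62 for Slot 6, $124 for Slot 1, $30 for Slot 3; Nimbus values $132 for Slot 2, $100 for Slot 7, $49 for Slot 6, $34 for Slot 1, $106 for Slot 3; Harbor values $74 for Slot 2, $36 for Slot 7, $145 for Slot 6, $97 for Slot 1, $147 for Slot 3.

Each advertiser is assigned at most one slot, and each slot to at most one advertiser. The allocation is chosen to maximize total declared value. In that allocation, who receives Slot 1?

Granite receives Slot 1.

Optimal: Summit→Slot 7 ($113), Juno→Slot 6 ($130), Granite→Slot 1 ($124), Nimbus→Slot 2 ($132), Harbor→Slot 3 ($147) — total 113+130+124+132+147 = $646.
Swapping Nimbus↔Summit (Nimbus→Slot 7 $100, Summit→Slot 2 $98) loses 47.
No other one-to-one assignment exceeds $646.
Granite's own top slot is Slot 2 ($137), but forcing Granite→Slot 2 and reassigning the rest optimally gives only $583 — worse by 63.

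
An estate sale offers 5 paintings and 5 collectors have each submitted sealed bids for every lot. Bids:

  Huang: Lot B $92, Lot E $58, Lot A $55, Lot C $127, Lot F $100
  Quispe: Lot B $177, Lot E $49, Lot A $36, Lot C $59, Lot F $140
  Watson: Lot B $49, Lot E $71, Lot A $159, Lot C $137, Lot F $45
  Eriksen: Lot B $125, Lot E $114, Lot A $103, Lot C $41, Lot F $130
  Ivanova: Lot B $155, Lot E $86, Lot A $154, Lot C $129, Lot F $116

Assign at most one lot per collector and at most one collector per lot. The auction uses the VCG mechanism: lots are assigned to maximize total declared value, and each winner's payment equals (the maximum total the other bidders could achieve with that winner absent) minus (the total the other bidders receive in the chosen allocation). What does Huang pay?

Huang pays $30.

Efficient allocation: Huang→Lot C ($127), Quispe→Lot F ($140), Watson→Lot A ($159), Eriksen→Lot E ($114), Ivanova→Lot B ($155); total welfare W = $695.
Huang receives Lot C at value $127, so the others get W − 127 = $568.
Without Huang: best allocation of the remaining 4 bidders over all 5 lots is Quispe→Lot B ($177), Watson→Lot C ($137), Eriksen→Lot F ($130), Ivanova→Lot A ($154), total $598.
VCG payment = (others' best without Huang) − (others' welfare with Huang) = 598 − 568 = $30.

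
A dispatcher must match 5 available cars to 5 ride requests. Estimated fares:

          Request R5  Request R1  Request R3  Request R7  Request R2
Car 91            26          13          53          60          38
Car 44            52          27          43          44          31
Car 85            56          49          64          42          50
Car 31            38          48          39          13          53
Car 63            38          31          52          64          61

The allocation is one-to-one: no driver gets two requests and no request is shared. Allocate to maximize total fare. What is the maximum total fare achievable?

Maximum total: $285

Treat this as an assignment problem: match each driver to one request.
Optimal: Car 91→Request R7 ($60), Car 44→Request R5 ($52), Car 85→Request R3 ($64), Car 31→Request R1 ($48), Car 63→Request R2 ($61) — total 60+52+64+48+61 = $285.
Max-entry greedy (repeatedly take the single best remaining cell) gives $246, worse by 39.
Next-best assignment: Car 91→Request R3, Car 44→Request R5, Car 85→Request R1, Car 31→Request R2, Car 63→Request R7 = $271.
Every other assignment is strictly worse.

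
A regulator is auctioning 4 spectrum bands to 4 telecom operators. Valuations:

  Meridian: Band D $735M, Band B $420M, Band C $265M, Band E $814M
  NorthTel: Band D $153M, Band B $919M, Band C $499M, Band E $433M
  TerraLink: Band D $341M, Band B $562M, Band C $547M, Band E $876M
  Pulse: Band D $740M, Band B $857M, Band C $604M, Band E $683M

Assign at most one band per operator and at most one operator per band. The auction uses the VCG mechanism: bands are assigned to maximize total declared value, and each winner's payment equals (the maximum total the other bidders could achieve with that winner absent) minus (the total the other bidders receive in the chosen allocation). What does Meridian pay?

Efficient allocation: Meridian→Band D ($735M), NorthTel→Band B ($919M), TerraLink→Band E ($876M), Pulse→Band C ($604M); total welfare W = $3134M.
Meridian receives Band D at value $735M, so the others get W − 735 = $2399M.
Without Meridian: best allocation of the remaining 3 bidders over all 4 bands is NorthTel→Band B ($919M), TerraLink→Band E ($876M), Pulse→Band D ($740M), total $2535M.
VCG payment = (others' best without Meridian) − (others' welfare with Meridian) = 2535 − 2399 = $136M.

Meridian pays $136M.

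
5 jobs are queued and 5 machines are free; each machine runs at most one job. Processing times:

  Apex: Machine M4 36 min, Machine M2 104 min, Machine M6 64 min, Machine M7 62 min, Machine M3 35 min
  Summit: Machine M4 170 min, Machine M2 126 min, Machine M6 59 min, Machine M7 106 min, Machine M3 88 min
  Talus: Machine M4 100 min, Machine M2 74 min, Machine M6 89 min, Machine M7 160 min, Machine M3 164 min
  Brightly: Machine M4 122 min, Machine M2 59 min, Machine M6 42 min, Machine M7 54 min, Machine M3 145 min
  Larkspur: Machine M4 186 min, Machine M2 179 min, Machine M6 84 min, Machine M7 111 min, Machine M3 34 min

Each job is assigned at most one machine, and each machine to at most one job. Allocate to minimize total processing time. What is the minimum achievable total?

This is a one-to-one assignment (minimum-cost bipartite matching).
Optimal: Apex→Machine M4 (36 min), Summit→Machine M6 (59 min), Talus→Machine M2 (74 min), Brightly→Machine M7 (54 min), Larkspur→Machine M3 (34 min) — total 36+59+74+54+34 = 257 min.
Min-entry greedy (repeatedly take the single cheapest remaining cell) gives 292 min, worse by 35.
Next-best assignment: Apex→Machine M4, Summit→Machine M7, Talus→Machine M2, Brightly→Machine M6, Larkspur→Machine M3 = 292 min.

Min total: 257 min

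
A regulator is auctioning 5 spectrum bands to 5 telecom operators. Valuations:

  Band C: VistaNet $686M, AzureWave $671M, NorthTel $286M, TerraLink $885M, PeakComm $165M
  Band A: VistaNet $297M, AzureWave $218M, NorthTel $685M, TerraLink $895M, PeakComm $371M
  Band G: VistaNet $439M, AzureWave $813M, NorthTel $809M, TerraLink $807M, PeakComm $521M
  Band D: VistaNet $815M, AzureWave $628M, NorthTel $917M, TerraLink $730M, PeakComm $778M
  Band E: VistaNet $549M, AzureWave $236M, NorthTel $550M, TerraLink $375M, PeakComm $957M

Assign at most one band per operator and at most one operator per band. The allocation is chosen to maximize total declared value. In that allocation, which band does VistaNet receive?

Optimal: VistaNet→Band C ($686M), AzureWave→Band G ($813M), NorthTel→Band D ($917M), TerraLink→Band A ($895M), PeakComm→Band E ($957M) — total 686+813+917+895+957 = $4268M.
Column-greedy (each band in turn goes to its best remaining operator) gives $4155M, worse by 113.
Swapping AzureWave↔VistaNet (AzureWave→Band C $671M, VistaNet→Band G $439M) loses 389.
VistaNet's own top band is Band D ($815M), but forcing VistaNet→Band D and reassigning the rest optimally gives only $4155M — worse by 113.

VistaNet receives Band C.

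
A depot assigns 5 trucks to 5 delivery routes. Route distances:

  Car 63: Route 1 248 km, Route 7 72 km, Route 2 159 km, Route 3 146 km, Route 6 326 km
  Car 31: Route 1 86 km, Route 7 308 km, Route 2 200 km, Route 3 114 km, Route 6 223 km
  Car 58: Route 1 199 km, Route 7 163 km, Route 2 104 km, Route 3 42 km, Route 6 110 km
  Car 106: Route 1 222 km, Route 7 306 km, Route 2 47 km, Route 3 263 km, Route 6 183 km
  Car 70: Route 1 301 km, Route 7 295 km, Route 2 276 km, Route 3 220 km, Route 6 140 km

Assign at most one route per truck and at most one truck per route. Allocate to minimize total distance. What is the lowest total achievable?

Minimum total: 387 km

Treat this as an assignment problem: match each truck to one route.
Optimal: Car 63→Route 7 (72 km), Car 31→Route 1 (86 km), Car 58→Route 3 (42 km), Car 106→Route 2 (47 km), Car 70→Route 6 (140 km) — total 72+86+42+47+140 = 387 km.
No other one-to-one assignment undercuts 387 km.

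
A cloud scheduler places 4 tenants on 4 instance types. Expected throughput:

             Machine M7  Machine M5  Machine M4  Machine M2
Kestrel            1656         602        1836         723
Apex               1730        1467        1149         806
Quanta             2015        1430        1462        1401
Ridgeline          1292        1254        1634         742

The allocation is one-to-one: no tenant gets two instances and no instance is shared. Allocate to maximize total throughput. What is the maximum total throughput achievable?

Max total: 6221 ops/s

Optimal: Kestrel→Machine M4 (1836 ops/s), Apex→Machine M7 (1730 ops/s), Quanta→Machine M2 (1401 ops/s), Ridgeline→Machine M5 (1254 ops/s) — total 1836+1730+1401+1254 = 6221 ops/s.
Max-entry greedy (repeatedly take the single best remaining cell) gives 6060 ops/s, worse by 161.
Swapping Quanta↔Ridgeline (Quanta→Machine M5 1430 ops/s, Ridgeline→Machine M2 742 ops/s) loses 483.
Checked against all permutations: 6221 ops/s is optimal.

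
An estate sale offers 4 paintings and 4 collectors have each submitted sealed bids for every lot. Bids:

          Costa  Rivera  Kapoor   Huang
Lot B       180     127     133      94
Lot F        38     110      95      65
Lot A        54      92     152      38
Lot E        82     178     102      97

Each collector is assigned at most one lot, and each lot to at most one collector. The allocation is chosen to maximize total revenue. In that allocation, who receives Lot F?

Huang receives Lot F.

Optimal: Costa→Lot B ($180), Rivera→Lot E ($178), Kapoor→Lot A ($152), Huang→Lot F ($65) — total 180+178+152+65 = $575.
Column-greedy (each lot in turn goes to its best remaining collector) gives $539, worse by 36.
Next-best assignment: Costa→Lot B, Rivera→Lot F, Kapoor→Lot A, Huang→Lot E = $539.
Swapping Rivera↔Huang (Rivera→Lot F $110, Huang→Lot E $97) loses 36.
Huang's own top lot is Lot E ($97), but forcing Huang→Lot E and reassigning the rest optimally gives only $539 — worse by 36.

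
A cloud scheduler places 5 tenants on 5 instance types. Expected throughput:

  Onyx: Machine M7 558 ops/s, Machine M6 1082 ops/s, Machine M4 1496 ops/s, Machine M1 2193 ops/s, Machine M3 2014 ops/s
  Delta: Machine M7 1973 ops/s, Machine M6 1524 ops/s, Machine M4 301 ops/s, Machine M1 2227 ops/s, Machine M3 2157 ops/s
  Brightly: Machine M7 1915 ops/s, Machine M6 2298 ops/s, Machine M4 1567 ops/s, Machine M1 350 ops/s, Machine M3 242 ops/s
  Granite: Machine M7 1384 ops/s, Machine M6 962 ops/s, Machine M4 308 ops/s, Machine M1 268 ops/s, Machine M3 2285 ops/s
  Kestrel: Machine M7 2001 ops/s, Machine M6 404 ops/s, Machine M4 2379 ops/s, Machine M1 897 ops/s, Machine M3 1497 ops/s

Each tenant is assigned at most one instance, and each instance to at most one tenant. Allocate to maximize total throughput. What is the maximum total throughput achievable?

Optimal: Onyx→Machine M1 (2193 ops/s), Delta→Machine M7 (1973 ops/s), Brightly→Machine M6 (2298 ops/s), Granite→Machine M3 (2285 ops/s), Kestrel→Machine M4 (2379 ops/s) — total 2193+1973+2298+2285+2379 = 11128 ops/s.
Next-best assignment: Onyx→Machine M1, Delta→Machine M3, Brightly→Machine M6, Granite→Machine M7, Kestrel→Machine M4 = 10411 ops/s.

Maximum total: 11128 ops/s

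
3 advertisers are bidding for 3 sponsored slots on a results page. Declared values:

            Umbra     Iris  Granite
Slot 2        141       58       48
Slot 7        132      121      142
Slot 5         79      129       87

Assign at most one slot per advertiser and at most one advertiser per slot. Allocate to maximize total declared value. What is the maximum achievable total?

Max total: $412

Optimal: Umbra→Slot 2 ($141), Iris→Slot 5 ($129), Granite→Slot 7 ($142) — total 141+129+142 = $412.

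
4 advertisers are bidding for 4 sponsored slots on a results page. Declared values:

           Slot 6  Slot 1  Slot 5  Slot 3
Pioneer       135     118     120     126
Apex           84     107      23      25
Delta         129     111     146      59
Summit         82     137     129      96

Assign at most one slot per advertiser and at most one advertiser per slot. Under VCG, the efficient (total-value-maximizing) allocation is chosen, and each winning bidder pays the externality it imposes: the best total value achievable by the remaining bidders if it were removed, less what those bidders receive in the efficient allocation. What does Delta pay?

Delta pays $24.

Efficient allocation: Pioneer→Slot 3 ($126), Apex→Slot 6 ($84), Delta→Slot 5 ($146), Summit→Slot 1 ($137); total welfare W = $493.
Delta receives Slot 5 at value $146, so the others get W − 146 = $347.
Without Delta: best allocation of the remaining 3 bidders over all 4 slots is Pioneer→Slot 6 ($135), Apex→Slot 1 ($107), Summit→Slot 5 ($129), total $371.
VCG payment = (others' best without Delta) − (others' welfare with Delta) = 371 − 347 = $24.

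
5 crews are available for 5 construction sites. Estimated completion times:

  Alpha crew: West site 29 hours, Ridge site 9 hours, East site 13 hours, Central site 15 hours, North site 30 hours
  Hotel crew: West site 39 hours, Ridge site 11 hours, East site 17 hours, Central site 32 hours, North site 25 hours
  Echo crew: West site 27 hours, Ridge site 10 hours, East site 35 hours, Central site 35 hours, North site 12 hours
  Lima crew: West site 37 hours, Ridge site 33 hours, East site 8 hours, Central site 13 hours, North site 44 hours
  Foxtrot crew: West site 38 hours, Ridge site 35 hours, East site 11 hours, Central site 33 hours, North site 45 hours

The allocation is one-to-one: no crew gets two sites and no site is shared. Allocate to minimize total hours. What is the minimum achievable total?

Optimal: Alpha crew→West site (29 hours), Hotel crew→Ridge site (11 hours), Echo crew→North site (12 hours), Lima crew→Central site (13 hours), Foxtrot crew→East site (11 hours) — total 29+11+12+13+11 = 76 hours.
Column-greedy (each site in turn goes to its cheapest remaining crew) gives 121 hours, worse by 45.

Minimum total: 76 hours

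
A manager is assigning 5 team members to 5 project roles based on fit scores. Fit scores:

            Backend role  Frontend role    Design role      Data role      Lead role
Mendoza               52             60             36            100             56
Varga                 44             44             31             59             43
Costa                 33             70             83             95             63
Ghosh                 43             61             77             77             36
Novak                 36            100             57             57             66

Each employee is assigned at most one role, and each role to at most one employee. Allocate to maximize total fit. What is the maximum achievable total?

Max total: 384 pts

Optimal: Mendoza→Data role (100 pts), Varga→Backend role (44 pts), Costa→Lead role (63 pts), Ghosh→Design role (77 pts), Novak→Frontend role (100 pts) — total 100+44+63+77+100 = 384 pts.
Max-entry greedy (repeatedly take the single best remaining cell) gives 363 pts, worse by 21.
Swapping Novak↔Varga (Novak→Backend role 36 pts, Varga→Frontend role 44 pts) loses 64.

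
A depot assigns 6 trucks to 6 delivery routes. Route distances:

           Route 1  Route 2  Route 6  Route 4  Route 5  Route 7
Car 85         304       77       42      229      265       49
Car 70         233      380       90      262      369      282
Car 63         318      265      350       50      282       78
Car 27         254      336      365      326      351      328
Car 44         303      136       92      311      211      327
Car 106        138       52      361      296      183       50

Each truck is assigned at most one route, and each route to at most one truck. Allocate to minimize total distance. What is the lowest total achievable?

Optimal: Car 85→Route 7 (49 km), Car 70→Route 6 (90 km), Car 63→Route 4 (50 km), Car 27→Route 1 (254 km), Car 44→Route 5 (211 km), Car 106→Route 2 (52 km) — total 49+90+50+254+211+52 = 706 km.
Column-greedy (each route in turn goes to its cheapest remaining truck) gives 894 km, worse by 188.
Every other assignment is strictly worse.

Min total: 706 km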